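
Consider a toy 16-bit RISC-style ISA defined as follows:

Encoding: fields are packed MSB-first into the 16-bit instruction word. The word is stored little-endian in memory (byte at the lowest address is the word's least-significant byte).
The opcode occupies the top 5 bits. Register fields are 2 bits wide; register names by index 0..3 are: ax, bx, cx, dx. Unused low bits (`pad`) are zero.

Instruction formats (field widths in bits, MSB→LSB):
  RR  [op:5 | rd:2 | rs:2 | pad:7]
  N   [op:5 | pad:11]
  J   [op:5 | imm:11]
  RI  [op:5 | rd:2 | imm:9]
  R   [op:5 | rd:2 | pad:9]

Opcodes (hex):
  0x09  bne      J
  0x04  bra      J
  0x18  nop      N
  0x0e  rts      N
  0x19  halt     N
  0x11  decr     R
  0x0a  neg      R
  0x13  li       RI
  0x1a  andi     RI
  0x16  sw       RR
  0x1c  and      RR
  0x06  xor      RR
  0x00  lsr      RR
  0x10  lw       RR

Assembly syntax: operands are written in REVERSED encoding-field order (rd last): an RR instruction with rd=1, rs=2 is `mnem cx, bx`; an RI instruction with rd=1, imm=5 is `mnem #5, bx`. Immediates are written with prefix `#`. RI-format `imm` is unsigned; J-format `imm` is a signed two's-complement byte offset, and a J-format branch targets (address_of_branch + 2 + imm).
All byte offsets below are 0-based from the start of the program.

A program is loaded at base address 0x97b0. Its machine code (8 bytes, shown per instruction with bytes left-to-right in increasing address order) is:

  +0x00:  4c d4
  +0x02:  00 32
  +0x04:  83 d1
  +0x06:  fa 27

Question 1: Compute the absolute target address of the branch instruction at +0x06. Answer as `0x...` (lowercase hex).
0x97b2

+0x06: fa 27 ⇒ word 0x27fa (little)
  op=0x27fa>>11=0x4 ⇒ bra (J)
  imm@[10:0]=0x7fa (s11→-6) ⇒ #-6
  target = base 0x97b0 + off 0x06 + 2 + imm -6 = 0x97b2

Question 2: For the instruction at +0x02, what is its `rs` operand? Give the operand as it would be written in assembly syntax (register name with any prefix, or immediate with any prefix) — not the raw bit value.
+0x02: 00 32 ⇒ word 0x3200 (little)
  opcode bits[15:11]=0x6: xor/RR
  [10:9] rd=1 = bx
  [8:7] rs=0 = ax

ax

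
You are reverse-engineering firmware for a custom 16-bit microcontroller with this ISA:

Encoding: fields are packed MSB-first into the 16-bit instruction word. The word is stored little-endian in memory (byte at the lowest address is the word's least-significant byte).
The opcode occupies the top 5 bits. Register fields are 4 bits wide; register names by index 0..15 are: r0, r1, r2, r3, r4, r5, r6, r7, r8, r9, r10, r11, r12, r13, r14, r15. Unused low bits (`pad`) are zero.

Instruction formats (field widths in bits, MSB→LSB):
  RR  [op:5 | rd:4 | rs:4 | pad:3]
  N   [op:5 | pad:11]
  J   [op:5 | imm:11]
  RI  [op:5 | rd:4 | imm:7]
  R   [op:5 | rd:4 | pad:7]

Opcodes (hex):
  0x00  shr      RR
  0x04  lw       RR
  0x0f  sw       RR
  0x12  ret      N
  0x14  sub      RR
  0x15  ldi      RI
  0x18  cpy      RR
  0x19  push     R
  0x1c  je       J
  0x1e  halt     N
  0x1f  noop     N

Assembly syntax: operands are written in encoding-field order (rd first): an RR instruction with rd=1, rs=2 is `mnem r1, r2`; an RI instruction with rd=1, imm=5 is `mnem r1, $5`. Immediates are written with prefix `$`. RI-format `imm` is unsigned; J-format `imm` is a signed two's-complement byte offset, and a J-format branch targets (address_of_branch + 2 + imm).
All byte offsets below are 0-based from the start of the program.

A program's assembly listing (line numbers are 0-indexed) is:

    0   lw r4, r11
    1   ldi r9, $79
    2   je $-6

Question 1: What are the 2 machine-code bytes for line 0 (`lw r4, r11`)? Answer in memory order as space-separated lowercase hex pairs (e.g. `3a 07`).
0. lw fields op=0x4:5|rd=4:4|rs=11:4|pad=0:3 → word 2258h → 58 22

58 22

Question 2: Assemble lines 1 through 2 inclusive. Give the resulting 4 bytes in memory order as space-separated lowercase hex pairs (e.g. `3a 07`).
1. ldi fields op=0x15:5|rd=9:4|imm=79:7 → word accfh → cf ac
2. je fields op=0x1c:5|imm=-6:11 → word e7fah → fa e7

cf ac fa e7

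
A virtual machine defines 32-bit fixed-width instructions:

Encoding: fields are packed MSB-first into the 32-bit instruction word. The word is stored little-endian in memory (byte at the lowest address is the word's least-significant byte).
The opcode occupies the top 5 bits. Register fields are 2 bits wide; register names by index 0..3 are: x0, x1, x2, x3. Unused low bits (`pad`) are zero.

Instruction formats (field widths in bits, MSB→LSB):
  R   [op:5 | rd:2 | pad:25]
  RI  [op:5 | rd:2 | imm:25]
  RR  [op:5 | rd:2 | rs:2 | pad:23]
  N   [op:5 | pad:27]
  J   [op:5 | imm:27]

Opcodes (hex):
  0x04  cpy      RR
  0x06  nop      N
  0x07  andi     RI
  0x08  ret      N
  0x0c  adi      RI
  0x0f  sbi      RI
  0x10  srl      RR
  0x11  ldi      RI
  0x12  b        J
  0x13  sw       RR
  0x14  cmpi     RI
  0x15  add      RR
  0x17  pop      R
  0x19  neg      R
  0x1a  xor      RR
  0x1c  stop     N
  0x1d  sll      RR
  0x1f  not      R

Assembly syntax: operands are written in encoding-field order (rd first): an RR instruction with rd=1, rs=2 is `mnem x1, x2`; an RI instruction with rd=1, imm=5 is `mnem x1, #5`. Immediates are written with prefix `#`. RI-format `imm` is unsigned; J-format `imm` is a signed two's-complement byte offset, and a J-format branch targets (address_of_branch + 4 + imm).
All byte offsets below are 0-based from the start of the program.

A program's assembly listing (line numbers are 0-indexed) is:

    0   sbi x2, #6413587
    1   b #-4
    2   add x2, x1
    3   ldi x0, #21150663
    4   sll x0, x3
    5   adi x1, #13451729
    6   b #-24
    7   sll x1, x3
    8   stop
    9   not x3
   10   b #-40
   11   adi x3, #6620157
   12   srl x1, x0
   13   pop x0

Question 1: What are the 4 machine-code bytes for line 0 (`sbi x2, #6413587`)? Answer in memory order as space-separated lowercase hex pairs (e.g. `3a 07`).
L0: sbi op=0xf:5|rd=2:2|imm=6413587:25 ⇒ 0x7c61dd13 ⇒ little 13 dd 61 7c

13 dd 61 7c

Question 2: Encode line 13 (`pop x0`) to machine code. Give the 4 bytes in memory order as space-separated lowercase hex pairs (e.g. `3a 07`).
L13: pop op=0x17:5|rd=0:2|pad=0:25 ⇒ 0xb8000000 ⇒ little 00 00 00 b8

00 00 00 b8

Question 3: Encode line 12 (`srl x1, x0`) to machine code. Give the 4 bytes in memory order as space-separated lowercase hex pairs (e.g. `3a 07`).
00 00 00 82

L12: srl op=0x10:5|rd=1:2|rs=0:2|pad=0:23 ⇒ 0x82000000 ⇒ little 00 00 00 82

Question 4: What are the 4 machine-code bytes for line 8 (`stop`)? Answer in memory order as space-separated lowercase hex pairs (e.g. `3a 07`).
8. stop fields op=0x1c:5|pad=0:27 → word e0000000h → 00 00 00 e0

00 00 00 e0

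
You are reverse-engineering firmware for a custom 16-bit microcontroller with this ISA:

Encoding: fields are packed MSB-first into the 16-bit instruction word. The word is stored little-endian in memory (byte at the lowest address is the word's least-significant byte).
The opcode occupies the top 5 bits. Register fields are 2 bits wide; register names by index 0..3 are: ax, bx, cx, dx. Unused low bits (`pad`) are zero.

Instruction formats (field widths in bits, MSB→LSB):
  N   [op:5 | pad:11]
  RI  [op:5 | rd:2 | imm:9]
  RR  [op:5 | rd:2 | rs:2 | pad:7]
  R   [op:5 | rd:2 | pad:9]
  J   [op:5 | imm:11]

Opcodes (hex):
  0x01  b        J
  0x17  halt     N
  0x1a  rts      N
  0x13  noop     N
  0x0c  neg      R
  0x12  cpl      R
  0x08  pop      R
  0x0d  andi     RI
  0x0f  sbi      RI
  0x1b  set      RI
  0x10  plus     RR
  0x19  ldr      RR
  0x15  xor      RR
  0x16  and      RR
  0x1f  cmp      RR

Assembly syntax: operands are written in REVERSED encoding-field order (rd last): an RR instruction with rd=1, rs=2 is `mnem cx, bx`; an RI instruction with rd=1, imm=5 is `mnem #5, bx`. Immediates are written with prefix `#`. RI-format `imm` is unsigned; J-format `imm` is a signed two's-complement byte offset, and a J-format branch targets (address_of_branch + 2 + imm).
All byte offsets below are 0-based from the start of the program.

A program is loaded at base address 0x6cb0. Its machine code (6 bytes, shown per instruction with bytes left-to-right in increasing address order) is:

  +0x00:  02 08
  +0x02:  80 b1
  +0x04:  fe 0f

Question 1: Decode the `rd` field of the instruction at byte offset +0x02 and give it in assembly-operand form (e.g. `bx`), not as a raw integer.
ax

off 0x02: read 80 b1 as little → 0xb180
  op=0xb180>>11=0x16 ⇒ and (RR)
  rd: (w>>9)&0x3=0x0 → ax
  rs: (w>>7)&0x3=0x3 → dx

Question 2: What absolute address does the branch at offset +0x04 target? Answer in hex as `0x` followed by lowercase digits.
@+04  little-endian(fe 0f) = 0x0ffe
  opcode bits[15:11]=0x1: b/J
  imm@[10:0]=0x7fe (s11→-2) ⇒ #-2
  target = base 0x6cb0 + off 0x04 + 2 + imm -2 = 0x6cb4

0x6cb4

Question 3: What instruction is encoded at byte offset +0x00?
b #2

[00] 02 08 → 0x0802
  top 5b → 0x1 → b [J]
  imm@[10:0]=0x2 ⇒ #2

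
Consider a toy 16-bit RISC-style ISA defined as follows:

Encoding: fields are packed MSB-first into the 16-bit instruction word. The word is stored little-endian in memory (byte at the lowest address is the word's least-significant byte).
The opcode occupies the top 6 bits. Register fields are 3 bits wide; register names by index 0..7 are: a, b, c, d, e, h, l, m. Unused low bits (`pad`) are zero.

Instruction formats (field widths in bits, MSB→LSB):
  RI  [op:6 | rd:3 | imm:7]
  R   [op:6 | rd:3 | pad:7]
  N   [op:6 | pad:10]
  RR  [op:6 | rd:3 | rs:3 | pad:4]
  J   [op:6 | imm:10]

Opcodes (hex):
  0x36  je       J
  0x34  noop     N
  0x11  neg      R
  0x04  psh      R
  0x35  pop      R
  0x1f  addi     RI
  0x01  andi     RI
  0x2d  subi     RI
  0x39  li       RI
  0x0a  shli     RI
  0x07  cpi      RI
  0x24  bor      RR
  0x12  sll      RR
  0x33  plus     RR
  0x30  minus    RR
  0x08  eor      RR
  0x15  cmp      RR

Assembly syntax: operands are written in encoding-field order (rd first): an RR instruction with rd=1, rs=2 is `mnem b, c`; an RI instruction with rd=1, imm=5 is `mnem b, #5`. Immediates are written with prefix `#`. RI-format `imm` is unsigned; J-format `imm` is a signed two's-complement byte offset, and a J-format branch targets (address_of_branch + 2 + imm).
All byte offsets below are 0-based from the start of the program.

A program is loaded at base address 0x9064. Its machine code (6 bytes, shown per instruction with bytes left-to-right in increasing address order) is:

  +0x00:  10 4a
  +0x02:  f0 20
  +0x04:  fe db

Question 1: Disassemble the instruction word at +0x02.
+0x02: f0 20 ⇒ word 0x20f0 (little)
  opcode bits[15:10]=0x8: eor/RR
  rd@[9:7]=0x1 ⇒ b
  rs@[6:4]=0x7 ⇒ m

eor b, m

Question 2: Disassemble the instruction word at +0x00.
off 0x00: read 10 4a as little → 0x4a10
  op=0x4a10>>10=0x12 ⇒ sll (RR)
  [9:7] rd=4 = e
  [6:4] rs=1 = b

sll e, b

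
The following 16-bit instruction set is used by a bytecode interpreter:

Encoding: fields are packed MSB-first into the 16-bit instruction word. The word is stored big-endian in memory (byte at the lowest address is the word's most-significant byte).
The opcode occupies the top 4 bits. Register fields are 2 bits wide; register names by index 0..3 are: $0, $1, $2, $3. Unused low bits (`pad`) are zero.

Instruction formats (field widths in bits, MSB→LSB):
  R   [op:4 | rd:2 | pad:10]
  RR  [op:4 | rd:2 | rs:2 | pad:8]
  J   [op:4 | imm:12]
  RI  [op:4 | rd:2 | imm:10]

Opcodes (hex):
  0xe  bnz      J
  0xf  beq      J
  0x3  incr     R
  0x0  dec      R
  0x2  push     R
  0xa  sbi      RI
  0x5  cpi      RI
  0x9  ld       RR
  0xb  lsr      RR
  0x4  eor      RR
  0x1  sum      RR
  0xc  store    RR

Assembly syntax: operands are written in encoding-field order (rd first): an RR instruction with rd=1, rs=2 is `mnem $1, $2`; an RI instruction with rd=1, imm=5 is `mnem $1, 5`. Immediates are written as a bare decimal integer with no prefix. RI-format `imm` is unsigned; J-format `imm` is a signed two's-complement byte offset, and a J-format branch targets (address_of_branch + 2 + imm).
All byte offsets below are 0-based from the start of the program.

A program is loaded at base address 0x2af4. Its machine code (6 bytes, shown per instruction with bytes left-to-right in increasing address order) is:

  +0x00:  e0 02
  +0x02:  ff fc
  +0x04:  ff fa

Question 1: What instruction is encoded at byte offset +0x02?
beq -4

+0x02: ff fc ⇒ word 0xfffc (big)
  op=0xfffc>>12=0xf ⇒ beq (J)
  imm@[11:0]=0xffc (s12→-4) ⇒ -4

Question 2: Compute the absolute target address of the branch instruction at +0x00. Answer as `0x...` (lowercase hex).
@+00  big-endian(e0 02) = 0xe002
  top 4b → 0xe → bnz [J]
  [11:0] imm=2 = 2
  target = base 0x2af4 + off 0x00 + 2 + imm 2 = 0x2af8

0x2af8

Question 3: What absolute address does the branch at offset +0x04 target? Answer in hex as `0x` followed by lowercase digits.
0x2af4

+0x04: ff fa ⇒ word 0xfffa (big)
  top 4b → 0xf → beq [J]
  imm: (w>>0)&0xfff=0xffa (s12→-6) → -6
  target = base 0x2af4 + off 0x04 + 2 + imm -6 = 0x2af4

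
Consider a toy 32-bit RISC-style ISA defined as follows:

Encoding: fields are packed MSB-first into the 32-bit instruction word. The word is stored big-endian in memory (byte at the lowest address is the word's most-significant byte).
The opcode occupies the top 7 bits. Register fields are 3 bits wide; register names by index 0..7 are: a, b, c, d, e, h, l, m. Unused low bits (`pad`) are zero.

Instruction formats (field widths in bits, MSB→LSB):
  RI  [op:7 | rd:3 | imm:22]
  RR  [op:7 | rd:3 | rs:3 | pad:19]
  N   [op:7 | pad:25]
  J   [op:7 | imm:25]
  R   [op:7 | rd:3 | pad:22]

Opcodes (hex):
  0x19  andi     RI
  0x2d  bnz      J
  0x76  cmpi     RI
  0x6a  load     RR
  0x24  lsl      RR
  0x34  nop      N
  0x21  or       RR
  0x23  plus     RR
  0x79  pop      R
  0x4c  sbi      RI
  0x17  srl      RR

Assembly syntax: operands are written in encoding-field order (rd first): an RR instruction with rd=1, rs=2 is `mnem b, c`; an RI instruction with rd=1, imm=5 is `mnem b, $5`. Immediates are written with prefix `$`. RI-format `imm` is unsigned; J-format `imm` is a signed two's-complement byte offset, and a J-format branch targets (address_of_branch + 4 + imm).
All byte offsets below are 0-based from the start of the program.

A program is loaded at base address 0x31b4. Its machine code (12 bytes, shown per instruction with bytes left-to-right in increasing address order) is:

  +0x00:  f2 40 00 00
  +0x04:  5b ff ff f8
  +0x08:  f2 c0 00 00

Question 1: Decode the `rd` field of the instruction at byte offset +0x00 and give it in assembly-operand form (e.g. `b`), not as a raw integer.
+0x00: f2 40 00 00 ⇒ word 0xf2400000 (big)
  op=0xf2400000>>25=0x79 ⇒ pop (R)
  rd@[24:22]=0x1 ⇒ b

b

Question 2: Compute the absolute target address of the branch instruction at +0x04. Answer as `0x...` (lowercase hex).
0x31b4

[04] 5b ff ff f8 → 0x5bfffff8
  top 7b → 0x2d → bnz [J]
  imm: (w>>0)&0x1ffffff=0x1fffff8 (s25→-8) → $-8
  target = base 0x31b4 + off 0x04 + 4 + imm -8 = 0x31b4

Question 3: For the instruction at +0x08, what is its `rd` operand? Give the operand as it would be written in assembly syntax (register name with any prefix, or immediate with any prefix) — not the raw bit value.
d

@+08  big-endian(f2 c0 00 00) = 0xf2c00000
  op=0xf2c00000>>25=0x79 ⇒ pop (R)
  rd: (w>>22)&0x7=0x3 → d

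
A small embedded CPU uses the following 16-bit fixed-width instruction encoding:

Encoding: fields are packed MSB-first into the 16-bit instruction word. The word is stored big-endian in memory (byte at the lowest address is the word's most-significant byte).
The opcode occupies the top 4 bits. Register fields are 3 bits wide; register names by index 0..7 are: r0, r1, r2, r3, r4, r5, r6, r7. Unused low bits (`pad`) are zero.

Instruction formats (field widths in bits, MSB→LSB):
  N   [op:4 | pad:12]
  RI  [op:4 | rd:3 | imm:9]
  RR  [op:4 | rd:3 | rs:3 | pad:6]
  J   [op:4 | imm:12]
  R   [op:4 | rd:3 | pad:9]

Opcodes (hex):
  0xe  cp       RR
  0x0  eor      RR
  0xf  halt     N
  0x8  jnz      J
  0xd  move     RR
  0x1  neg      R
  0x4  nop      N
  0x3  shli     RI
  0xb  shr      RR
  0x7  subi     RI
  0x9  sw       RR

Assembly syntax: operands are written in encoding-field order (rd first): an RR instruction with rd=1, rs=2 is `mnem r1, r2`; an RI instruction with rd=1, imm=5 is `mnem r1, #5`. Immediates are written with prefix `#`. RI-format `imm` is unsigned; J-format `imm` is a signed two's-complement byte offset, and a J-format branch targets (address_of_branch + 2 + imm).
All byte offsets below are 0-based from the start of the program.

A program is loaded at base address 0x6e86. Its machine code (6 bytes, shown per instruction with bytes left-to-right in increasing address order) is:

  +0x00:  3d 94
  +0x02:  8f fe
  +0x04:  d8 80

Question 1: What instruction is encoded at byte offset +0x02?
jnz #-2

+0x02: 8f fe ⇒ word 0x8ffe (big)
  opcode bits[15:12]=0x8: jnz/J
  imm@[11:0]=0xffe (s12→-2) ⇒ #-2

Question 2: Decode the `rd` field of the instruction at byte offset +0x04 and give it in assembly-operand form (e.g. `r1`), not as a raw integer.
r4

@+04  big-endian(d8 80) = 0xd880
  op=0xd880>>12=0xd ⇒ move (RR)
  [11:9] rd=4 = r4
  [8:6] rs=2 = r2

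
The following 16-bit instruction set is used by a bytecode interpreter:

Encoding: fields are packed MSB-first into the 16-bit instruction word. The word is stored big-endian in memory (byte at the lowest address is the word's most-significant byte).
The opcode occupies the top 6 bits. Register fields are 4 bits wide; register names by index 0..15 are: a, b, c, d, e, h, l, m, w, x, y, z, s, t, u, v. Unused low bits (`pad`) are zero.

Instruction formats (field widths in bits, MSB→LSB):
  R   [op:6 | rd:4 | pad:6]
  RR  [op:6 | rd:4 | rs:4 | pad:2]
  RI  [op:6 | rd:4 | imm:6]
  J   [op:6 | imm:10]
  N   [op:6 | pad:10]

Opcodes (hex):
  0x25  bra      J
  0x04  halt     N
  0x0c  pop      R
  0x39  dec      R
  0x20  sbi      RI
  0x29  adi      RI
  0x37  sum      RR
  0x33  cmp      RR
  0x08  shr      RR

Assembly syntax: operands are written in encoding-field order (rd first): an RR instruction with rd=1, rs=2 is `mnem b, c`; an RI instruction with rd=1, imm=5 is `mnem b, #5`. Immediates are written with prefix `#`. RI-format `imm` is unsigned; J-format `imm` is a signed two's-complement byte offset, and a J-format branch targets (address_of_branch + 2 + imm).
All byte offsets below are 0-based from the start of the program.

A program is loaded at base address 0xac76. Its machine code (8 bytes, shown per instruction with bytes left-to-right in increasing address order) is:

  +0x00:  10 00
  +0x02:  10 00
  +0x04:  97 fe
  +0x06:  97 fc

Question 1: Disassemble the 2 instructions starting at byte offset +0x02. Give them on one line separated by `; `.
halt; bra #-2

[02] 10 00 → 0x1000
  top 6b → 0x4 → halt [N]
[04] 97 fe → 0x97fe
  top 6b → 0x25 → bra [J]
  imm: (w>>0)&0x3ff=0x3fe (s10→-2) → #-2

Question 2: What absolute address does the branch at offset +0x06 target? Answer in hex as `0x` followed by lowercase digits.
0xac7a

off 0x06: read 97 fc as big → 0x97fc
  op=0x97fc>>10=0x25 ⇒ bra (J)
  imm: (w>>0)&0x3ff=0x3fc (s10→-4) → #-4
  target = base 0xac76 + off 0x06 + 2 + imm -4 = 0xac7a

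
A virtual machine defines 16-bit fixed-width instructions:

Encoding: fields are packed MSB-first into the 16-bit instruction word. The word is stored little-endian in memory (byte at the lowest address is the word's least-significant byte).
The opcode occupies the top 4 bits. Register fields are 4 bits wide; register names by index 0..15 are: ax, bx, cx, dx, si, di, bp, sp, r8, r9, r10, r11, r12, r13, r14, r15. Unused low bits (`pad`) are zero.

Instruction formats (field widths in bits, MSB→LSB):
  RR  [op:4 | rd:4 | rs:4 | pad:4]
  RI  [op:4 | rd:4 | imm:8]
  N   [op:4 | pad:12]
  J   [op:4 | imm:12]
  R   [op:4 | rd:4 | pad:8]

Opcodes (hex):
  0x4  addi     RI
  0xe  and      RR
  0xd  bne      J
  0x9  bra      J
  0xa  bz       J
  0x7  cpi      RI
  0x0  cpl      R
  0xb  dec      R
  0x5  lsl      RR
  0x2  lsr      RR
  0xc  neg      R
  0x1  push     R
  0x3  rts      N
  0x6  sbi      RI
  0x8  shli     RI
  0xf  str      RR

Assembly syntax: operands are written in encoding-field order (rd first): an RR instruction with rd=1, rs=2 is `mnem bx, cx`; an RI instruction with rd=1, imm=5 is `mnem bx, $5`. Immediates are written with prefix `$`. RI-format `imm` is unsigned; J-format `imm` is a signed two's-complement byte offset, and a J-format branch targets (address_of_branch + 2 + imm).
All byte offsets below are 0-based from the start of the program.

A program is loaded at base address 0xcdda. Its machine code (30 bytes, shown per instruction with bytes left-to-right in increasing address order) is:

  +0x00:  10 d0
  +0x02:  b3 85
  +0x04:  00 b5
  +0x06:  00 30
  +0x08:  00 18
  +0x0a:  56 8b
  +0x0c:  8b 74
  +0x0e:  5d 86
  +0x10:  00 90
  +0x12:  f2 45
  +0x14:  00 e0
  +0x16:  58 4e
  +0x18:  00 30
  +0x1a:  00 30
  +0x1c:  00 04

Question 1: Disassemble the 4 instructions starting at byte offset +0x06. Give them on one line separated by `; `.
rts; push r8; shli r11, $86; cpi si, $139

+0x06: 00 30 ⇒ word 0x3000 (little)
  op=0x3000>>12=0x3 ⇒ rts (N)
+0x08: 00 18 ⇒ word 0x1800 (little)
  op=0x1800>>12=0x1 ⇒ push (R)
  rd: (w>>8)&0xf=0x8 → r8
+0x0a: 56 8b ⇒ word 0x8b56 (little)
  op=0x8b56>>12=0x8 ⇒ shli (RI)
  rd: (w>>8)&0xf=0xb → r11
  imm: (w>>0)&0xff=0x56 → $86
+0x0c: 8b 74 ⇒ word 0x748b (little)
  op=0x748b>>12=0x7 ⇒ cpi (RI)
  rd: (w>>8)&0xf=0x4 → si
  imm: (w>>0)&0xff=0x8b → $139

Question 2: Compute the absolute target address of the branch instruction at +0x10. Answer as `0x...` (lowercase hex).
0xcdec

+0x10: 00 90 ⇒ word 0x9000 (little)
  op=0x9000>>12=0x9 ⇒ bra (J)
  imm@[11:0]=0x0 ⇒ $0
  target = base 0xcdda + off 0x10 + 2 + imm 0 = 0xcdec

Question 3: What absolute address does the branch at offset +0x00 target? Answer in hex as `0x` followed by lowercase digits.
0xcdec

off 0x00: read 10 d0 as little → 0xd010
  opcode bits[15:12]=0xd: bne/J
  imm: (w>>0)&0xfff=0x10 → $16
  target = base 0xcdda + off 0x00 + 2 + imm 16 = 0xcdec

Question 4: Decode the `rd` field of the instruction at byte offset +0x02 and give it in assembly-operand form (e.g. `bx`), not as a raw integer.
off 0x02: read b3 85 as little → 0x85b3
  opcode bits[15:12]=0x8: shli/RI
  [11:8] rd=5 = di
  [7:0] imm=179 = $179

di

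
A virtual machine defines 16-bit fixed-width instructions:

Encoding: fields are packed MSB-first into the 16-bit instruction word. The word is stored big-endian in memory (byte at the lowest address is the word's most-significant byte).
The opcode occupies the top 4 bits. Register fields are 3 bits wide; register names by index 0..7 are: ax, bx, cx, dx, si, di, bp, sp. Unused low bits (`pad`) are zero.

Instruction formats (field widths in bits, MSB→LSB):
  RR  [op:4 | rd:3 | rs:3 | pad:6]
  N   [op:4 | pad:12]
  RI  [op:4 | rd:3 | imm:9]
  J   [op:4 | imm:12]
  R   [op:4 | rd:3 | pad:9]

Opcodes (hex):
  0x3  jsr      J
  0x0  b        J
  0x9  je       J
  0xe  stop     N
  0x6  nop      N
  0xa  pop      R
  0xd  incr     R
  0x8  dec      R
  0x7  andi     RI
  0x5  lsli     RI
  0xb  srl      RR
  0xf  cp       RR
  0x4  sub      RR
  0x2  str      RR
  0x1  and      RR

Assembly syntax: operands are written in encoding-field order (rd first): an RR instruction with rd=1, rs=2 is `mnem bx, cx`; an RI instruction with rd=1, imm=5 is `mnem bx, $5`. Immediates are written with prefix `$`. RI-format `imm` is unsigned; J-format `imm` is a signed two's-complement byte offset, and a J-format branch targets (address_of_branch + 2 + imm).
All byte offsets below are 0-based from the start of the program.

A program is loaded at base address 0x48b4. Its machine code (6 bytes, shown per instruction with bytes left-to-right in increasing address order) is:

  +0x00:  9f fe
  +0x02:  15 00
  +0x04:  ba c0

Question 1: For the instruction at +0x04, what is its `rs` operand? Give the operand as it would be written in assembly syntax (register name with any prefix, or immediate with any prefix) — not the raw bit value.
dx

@+04  big-endian(ba c0) = 0xbac0
  opcode bits[15:12]=0xb: srl/RR
  rd@[11:9]=0x5 ⇒ di
  rs@[8:6]=0x3 ⇒ dx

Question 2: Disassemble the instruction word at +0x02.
and cx, si

+0x02: 15 00 ⇒ word 0x1500 (big)
  opcode bits[15:12]=0x1: and/RR
  [11:9] rd=2 = cx
  [8:6] rs=4 = si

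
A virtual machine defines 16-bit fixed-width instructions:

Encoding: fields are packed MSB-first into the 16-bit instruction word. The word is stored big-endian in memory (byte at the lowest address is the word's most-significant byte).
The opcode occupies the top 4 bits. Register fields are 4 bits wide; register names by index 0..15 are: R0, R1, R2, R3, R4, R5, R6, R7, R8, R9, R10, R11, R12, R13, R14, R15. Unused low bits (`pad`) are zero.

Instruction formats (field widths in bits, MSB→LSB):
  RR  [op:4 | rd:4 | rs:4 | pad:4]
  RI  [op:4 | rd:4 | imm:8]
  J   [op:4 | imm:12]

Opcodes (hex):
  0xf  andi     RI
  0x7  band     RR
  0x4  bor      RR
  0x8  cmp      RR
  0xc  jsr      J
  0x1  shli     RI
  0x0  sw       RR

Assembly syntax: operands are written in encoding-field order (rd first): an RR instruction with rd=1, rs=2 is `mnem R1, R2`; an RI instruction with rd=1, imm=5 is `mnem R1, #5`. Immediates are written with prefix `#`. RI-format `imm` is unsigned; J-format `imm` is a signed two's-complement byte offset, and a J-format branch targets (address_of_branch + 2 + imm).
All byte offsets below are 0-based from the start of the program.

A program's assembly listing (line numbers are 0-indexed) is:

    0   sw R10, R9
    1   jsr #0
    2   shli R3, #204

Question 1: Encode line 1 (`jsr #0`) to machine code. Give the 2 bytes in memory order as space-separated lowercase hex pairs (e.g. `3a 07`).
L1: jsr op=0xc:4|imm=0:12 ⇒ 0xc000 ⇒ big c0 00

c0 00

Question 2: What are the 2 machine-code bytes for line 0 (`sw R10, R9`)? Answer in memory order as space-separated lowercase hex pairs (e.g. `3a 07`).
0. sw fields op=0x0:4|rd=10:4|rs=9:4|pad=0:4 → word 0a90h → 0a 90

0a 90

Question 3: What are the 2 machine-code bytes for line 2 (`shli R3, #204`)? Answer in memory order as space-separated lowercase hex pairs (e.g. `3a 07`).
2. shli fields op=0x1:4|rd=3:4|imm=204:8 → word 13cch → 13 cc

13 cc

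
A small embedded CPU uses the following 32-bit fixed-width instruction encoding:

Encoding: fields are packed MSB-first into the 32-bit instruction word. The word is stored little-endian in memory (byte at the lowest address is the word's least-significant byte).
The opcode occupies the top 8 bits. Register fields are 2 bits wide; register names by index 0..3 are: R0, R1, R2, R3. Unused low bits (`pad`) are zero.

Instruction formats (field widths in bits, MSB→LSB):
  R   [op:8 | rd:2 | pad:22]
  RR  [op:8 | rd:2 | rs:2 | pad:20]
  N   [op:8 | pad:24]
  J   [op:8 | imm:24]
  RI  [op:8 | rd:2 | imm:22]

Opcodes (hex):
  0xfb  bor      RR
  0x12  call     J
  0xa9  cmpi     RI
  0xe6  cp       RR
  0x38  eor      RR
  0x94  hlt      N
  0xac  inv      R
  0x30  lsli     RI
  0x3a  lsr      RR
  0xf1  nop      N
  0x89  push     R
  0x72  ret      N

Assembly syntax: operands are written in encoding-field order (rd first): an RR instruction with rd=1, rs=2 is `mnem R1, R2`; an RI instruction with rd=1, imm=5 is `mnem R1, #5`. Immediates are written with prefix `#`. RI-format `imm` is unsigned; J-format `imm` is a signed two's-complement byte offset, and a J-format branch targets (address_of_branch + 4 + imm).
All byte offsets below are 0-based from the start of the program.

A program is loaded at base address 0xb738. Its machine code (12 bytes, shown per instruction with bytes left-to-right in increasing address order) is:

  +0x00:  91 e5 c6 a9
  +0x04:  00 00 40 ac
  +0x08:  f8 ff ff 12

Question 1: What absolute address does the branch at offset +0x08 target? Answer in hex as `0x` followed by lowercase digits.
0xb73c

+0x08: f8 ff ff 12 ⇒ word 0x12fffff8 (little)
  opcode bits[31:24]=0x12: call/J
  imm: (w>>0)&0xffffff=0xfffff8 (s24→-8) → #-8
  target = base 0xb738 + off 0x08 + 4 + imm -8 = 0xb73c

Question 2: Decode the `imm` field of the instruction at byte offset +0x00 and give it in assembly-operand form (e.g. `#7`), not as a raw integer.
[00] 91 e5 c6 a9 → 0xa9c6e591
  op=0xa9c6e591>>24=0xa9 ⇒ cmpi (RI)
  rd: (w>>22)&0x3=0x3 → R3
  imm: (w>>0)&0x3fffff=0x6e591 → #451985

#451985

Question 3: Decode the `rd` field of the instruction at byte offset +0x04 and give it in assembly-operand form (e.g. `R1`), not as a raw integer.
R1

off 0x04: read 00 00 40 ac as little → 0xac400000
  opcode bits[31:24]=0xac: inv/R
  rd: (w>>22)&0x3=0x1 → R1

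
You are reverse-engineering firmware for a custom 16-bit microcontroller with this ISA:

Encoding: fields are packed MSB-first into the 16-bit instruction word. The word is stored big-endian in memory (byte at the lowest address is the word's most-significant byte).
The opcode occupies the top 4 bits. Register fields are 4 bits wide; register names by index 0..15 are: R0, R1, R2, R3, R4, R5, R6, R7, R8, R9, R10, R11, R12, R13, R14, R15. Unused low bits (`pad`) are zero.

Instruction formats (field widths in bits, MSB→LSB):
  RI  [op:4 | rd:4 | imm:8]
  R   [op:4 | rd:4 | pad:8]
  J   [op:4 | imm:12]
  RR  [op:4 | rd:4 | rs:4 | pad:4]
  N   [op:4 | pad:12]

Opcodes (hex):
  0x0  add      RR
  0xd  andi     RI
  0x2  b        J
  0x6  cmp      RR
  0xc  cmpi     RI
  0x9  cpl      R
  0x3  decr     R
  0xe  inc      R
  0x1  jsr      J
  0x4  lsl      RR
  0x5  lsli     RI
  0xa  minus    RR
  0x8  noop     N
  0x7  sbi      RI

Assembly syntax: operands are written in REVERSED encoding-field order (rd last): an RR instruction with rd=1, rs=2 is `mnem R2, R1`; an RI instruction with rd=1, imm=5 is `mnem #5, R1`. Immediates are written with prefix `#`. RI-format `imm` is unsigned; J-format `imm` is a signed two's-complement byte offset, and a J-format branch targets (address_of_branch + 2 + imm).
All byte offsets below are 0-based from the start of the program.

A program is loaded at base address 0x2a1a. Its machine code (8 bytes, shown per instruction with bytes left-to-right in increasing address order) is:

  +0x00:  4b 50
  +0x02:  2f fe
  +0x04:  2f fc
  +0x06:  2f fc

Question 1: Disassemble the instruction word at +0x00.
lsl R5, R11

[00] 4b 50 → 0x4b50
  op=0x4b50>>12=0x4 ⇒ lsl (RR)
  rd@[11:8]=0xb ⇒ R11
  rs@[7:4]=0x5 ⇒ R5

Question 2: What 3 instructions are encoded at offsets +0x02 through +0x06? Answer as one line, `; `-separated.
off 0x02: read 2f fe as big → 0x2ffe
  top 4b → 0x2 → b [J]
  imm@[11:0]=0xffe (s12→-2) ⇒ #-2
off 0x04: read 2f fc as big → 0x2ffc
  top 4b → 0x2 → b [J]
  imm@[11:0]=0xffc (s12→-4) ⇒ #-4
off 0x06: read 2f fc as big → 0x2ffc
  top 4b → 0x2 → b [J]
  imm@[11:0]=0xffc (s12→-4) ⇒ #-4

b #-2; b #-4; b #-4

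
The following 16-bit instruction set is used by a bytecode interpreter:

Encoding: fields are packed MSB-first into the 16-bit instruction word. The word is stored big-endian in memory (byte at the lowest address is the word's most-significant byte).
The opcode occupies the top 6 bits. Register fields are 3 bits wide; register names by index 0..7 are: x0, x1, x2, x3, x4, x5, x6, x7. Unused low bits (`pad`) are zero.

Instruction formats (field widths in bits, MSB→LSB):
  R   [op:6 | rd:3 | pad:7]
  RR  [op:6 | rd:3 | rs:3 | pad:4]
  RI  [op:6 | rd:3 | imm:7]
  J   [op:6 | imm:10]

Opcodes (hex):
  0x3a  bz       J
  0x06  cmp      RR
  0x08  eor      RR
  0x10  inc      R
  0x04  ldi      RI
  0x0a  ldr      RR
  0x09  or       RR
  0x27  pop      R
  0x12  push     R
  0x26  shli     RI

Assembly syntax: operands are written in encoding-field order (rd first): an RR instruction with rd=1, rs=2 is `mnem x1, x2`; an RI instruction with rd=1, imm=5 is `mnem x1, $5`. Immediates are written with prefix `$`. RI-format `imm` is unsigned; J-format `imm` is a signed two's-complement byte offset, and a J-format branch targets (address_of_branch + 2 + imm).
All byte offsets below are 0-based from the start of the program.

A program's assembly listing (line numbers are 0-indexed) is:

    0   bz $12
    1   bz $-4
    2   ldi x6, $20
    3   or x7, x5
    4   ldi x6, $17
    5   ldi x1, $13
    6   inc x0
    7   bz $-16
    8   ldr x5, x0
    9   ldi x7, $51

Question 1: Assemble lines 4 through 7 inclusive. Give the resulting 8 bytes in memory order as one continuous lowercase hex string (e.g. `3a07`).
1311108d4000ebf0

line 4 (ldi): pack op=0x4:6|rd=6:3|imm=17:7 = 0x1311; big→ 13 11
line 5 (ldi): pack op=0x4:6|rd=1:3|imm=13:7 = 0x108d; big→ 10 8d
line 6 (inc): pack op=0x10:6|rd=0:3|pad=0:7 = 0x4000; big→ 40 00
line 7 (bz): pack op=0x3a:6|imm=-16:10 = 0xebf0; big→ eb f0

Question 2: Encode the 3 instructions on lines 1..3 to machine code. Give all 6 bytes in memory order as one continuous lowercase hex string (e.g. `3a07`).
ebfc131427d0

L1: bz op=0x3a:6|imm=-4:10 ⇒ 0xebfc ⇒ big eb fc
L2: ldi op=0x4:6|rd=6:3|imm=20:7 ⇒ 0x1314 ⇒ big 13 14
L3: or op=0x9:6|rd=7:3|rs=5:3|pad=0:4 ⇒ 0x27d0 ⇒ big 27 d0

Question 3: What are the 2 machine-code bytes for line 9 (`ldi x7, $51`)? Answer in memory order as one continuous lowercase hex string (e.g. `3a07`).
line 9 (ldi): pack op=0x4:6|rd=7:3|imm=51:7 = 0x13b3; big→ 13 b3

13b3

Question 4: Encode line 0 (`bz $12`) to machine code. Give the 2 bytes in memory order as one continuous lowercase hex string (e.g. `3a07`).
line 0 (bz): pack op=0x3a:6|imm=12:10 = 0xe80c; big→ e8 0c

e80c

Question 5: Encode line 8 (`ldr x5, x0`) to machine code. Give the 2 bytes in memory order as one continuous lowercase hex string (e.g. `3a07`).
2a80

line 8 (ldr): pack op=0xa:6|rd=5:3|rs=0:3|pad=0:4 = 0x2a80; big→ 2a 80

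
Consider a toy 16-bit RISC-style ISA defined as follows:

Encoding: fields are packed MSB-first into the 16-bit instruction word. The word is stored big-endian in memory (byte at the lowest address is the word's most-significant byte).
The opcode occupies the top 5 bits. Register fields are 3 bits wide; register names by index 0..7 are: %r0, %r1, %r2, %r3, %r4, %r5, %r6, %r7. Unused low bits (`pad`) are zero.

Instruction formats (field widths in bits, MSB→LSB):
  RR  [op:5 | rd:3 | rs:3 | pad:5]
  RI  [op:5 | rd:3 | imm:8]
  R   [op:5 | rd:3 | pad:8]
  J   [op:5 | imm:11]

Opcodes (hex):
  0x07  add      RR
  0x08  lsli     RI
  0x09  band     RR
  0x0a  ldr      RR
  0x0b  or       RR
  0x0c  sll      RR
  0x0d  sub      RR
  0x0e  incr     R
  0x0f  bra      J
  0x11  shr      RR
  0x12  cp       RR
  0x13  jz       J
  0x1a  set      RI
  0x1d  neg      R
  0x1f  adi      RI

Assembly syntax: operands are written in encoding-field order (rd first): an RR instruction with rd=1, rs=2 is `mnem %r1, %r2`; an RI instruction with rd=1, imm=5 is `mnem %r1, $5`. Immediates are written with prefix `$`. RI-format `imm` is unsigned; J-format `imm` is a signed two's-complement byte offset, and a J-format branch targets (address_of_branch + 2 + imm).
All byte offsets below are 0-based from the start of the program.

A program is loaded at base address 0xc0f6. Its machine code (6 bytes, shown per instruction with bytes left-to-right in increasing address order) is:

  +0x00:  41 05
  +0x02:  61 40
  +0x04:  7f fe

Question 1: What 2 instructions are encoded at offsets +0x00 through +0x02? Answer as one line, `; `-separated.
+0x00: 41 05 ⇒ word 0x4105 (big)
  op=0x4105>>11=0x8 ⇒ lsli (RI)
  rd@[10:8]=0x1 ⇒ %r1
  imm@[7:0]=0x5 ⇒ $5
+0x02: 61 40 ⇒ word 0x6140 (big)
  op=0x6140>>11=0xc ⇒ sll (RR)
  rd@[10:8]=0x1 ⇒ %r1
  rs@[7:5]=0x2 ⇒ %r2

lsli %r1, $5; sll %r1, %r2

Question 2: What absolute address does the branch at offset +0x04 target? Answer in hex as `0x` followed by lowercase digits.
+0x04: 7f fe ⇒ word 0x7ffe (big)
  op=0x7ffe>>11=0xf ⇒ bra (J)
  [10:0] imm=2046 (s11→-2) = $-2
  target = base 0xc0f6 + off 0x04 + 2 + imm -2 = 0xc0fa

0xc0fa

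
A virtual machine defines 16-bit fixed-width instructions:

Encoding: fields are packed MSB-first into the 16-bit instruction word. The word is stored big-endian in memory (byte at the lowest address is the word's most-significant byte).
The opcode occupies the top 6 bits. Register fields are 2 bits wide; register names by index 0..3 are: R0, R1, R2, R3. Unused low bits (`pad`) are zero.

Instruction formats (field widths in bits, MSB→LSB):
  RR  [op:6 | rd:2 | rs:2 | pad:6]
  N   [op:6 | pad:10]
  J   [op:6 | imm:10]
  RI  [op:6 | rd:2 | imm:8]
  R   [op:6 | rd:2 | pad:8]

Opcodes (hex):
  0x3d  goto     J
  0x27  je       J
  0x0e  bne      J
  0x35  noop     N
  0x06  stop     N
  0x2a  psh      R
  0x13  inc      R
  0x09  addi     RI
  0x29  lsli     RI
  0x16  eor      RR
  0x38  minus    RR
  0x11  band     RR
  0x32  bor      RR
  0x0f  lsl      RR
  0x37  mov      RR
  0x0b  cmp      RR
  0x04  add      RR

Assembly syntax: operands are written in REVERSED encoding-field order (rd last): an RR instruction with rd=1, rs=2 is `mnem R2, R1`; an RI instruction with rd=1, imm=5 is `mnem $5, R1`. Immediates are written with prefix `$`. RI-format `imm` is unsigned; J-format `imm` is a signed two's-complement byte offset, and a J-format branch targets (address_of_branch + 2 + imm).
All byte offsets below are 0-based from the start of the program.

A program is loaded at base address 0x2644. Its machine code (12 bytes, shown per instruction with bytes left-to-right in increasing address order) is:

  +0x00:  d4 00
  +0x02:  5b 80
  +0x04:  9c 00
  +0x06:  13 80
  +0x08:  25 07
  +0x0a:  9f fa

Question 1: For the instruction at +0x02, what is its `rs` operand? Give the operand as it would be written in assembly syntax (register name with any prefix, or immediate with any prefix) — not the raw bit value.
R2

@+02  big-endian(5b 80) = 0x5b80
  opcode bits[15:10]=0x16: eor/RR
  rd: (w>>8)&0x3=0x3 → R3
  rs: (w>>6)&0x3=0x2 → R2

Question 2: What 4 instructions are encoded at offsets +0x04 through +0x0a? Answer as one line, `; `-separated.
+0x04: 9c 00 ⇒ word 0x9c00 (big)
  top 6b → 0x27 → je [J]
  [9:0] imm=0 = $0
+0x06: 13 80 ⇒ word 0x1380 (big)
  top 6b → 0x4 → add [RR]
  [9:8] rd=3 = R3
  [7:6] rs=2 = R2
+0x08: 25 07 ⇒ word 0x2507 (big)
  top 6b → 0x9 → addi [RI]
  [9:8] rd=1 = R1
  [7:0] imm=7 = $7
+0x0a: 9f fa ⇒ word 0x9ffa (big)
  top 6b → 0x27 → je [J]
  [9:0] imm=1018 (s10→-6) = $-6

je $0; add R2, R3; addi $7, R1; je $-6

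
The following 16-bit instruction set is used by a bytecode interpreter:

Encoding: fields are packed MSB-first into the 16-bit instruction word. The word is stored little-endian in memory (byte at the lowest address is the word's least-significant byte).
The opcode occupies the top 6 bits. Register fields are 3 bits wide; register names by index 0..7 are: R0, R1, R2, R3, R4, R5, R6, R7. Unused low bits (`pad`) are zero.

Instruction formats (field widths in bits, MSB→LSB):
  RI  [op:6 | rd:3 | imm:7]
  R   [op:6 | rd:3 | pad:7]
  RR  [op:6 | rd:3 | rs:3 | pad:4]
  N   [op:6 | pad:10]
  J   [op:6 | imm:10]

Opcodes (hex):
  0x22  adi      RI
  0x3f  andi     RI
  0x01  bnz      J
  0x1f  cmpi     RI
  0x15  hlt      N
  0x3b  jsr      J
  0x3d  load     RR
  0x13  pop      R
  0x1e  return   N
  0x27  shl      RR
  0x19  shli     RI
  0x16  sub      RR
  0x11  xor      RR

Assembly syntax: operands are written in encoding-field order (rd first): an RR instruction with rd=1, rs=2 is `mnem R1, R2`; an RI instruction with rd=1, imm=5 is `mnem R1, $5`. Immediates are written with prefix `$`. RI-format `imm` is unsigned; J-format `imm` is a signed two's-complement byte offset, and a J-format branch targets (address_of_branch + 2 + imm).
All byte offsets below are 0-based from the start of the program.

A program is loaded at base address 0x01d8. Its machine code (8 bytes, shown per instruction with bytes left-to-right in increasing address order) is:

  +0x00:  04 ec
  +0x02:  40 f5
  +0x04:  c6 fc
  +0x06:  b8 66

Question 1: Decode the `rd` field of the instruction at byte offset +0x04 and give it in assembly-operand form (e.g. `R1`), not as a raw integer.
R1

@+04  little-endian(c6 fc) = 0xfcc6
  op=0xfcc6>>10=0x3f ⇒ andi (RI)
  [9:7] rd=1 = R1
  [6:0] imm=70 = $70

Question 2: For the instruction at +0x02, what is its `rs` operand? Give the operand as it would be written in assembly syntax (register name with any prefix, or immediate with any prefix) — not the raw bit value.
R4

+0x02: 40 f5 ⇒ word 0xf540 (little)
  opcode bits[15:10]=0x3d: load/RR
  [9:7] rd=2 = R2
  [6:4] rs=4 = R4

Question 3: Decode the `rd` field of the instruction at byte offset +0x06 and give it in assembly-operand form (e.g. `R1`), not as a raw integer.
R5

off 0x06: read b8 66 as little → 0x66b8
  top 6b → 0x19 → shli [RI]
  rd@[9:7]=0x5 ⇒ R5
  imm@[6:0]=0x38 ⇒ $56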